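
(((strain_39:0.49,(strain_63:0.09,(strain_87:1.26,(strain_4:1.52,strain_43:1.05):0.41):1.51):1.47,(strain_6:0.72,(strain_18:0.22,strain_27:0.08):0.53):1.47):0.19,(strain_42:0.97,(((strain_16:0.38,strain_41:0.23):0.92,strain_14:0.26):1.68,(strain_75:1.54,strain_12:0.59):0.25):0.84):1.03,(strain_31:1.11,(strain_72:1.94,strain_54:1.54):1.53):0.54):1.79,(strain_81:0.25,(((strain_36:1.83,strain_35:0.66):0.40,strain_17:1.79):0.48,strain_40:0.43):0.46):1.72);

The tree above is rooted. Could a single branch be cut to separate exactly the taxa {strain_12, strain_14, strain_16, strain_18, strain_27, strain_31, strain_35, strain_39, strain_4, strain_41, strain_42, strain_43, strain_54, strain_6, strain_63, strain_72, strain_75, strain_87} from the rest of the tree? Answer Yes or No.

No

The MRCA of the listed taxa is the root, so the smallest clade containing them is the whole tree.
That clade also contains strain_17, strain_36, strain_40, strain_81, which are not in the proposed group, so the group is not monophyletic.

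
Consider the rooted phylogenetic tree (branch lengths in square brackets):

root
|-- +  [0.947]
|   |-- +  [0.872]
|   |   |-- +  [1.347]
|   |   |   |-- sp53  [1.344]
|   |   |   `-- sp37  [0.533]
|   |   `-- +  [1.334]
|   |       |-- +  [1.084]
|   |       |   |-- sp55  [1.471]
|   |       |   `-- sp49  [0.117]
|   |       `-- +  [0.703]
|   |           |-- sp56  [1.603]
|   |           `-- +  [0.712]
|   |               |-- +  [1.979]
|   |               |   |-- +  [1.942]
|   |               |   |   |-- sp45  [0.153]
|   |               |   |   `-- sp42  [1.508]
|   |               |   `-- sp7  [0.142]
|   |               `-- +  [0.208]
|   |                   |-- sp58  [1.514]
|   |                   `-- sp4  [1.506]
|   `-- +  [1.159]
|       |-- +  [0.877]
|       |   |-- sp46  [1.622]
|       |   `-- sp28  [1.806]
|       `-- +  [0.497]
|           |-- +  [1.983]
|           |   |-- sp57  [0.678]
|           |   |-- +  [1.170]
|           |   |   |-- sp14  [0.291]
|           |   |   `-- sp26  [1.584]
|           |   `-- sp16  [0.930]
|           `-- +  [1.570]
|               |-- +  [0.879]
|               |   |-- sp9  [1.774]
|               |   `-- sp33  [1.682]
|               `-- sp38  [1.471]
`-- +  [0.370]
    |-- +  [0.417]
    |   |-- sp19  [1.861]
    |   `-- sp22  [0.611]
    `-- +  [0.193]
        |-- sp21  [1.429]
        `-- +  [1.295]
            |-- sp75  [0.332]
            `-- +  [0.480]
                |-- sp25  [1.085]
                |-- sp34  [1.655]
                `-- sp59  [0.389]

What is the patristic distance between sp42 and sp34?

13.990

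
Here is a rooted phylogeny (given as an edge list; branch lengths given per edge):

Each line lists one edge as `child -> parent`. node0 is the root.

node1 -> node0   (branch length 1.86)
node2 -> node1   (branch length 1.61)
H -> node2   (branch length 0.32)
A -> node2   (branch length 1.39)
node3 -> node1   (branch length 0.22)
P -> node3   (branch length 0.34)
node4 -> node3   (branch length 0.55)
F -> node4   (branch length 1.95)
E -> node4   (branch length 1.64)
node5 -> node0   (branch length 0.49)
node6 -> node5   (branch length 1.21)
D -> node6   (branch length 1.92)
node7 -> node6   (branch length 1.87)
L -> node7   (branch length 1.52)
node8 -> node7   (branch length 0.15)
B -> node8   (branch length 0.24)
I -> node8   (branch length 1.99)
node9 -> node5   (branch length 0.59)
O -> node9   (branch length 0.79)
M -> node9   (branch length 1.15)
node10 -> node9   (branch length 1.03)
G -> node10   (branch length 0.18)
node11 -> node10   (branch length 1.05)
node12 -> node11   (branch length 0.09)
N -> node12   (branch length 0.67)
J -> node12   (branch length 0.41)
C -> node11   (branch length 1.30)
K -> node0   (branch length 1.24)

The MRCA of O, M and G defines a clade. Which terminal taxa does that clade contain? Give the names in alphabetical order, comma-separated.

C, G, J, M, N, O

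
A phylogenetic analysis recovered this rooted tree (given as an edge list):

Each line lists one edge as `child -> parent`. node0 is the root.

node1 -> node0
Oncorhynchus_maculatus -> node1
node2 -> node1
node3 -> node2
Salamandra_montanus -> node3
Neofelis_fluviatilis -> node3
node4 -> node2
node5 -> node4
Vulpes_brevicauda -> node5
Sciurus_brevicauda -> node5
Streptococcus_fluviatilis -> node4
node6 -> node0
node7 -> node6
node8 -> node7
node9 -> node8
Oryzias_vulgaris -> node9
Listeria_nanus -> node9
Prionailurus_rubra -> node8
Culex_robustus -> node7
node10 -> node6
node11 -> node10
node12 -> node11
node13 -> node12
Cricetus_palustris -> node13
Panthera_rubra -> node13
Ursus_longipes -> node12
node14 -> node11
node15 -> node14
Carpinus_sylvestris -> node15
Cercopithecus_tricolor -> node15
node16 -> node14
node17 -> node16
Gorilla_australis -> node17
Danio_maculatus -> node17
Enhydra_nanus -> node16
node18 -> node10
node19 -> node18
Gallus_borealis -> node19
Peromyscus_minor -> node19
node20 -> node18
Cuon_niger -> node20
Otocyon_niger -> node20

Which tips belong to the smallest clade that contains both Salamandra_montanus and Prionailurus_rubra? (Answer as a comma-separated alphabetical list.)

Carpinus_sylvestris, Cercopithecus_tricolor, Cricetus_palustris, Culex_robustus, Cuon_niger, Danio_maculatus, Enhydra_nanus, Gallus_borealis, Gorilla_australis, Listeria_nanus, Neofelis_fluviatilis, Oncorhynchus_maculatus, Oryzias_vulgaris, Otocyon_niger, Panthera_rubra, Peromyscus_minor, Prionailurus_rubra, Salamandra_montanus, Sciurus_brevicauda, Streptococcus_fluviatilis, Ursus_longipes, Vulpes_brevicauda

Tracing Salamandra_montanus: it sits inside (Salamandra_montanus,Neofelis_fluviatilis).
Tracing Prionailurus_rubra: it sits inside ((Oryzias_vulgaris,Listeria_nanus),Prionailurus_rubra).
The smallest clade enclosing both is the whole tree (their MRCA is the root), so the answer is all 22 tips in alphabetical order.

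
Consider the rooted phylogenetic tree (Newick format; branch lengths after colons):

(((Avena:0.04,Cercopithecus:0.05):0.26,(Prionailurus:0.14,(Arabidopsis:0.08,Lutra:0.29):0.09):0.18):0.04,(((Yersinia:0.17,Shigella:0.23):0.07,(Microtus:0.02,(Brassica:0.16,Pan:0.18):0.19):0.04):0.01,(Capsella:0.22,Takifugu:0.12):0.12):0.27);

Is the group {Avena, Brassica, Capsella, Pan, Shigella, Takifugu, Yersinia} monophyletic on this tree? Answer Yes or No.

The MRCA of the listed taxa is the root, so the smallest clade containing them is the whole tree.
That clade also contains Arabidopsis, Cercopithecus, Lutra, Microtus, Prionailurus, which are not in the proposed group, so the group is not monophyletic.

No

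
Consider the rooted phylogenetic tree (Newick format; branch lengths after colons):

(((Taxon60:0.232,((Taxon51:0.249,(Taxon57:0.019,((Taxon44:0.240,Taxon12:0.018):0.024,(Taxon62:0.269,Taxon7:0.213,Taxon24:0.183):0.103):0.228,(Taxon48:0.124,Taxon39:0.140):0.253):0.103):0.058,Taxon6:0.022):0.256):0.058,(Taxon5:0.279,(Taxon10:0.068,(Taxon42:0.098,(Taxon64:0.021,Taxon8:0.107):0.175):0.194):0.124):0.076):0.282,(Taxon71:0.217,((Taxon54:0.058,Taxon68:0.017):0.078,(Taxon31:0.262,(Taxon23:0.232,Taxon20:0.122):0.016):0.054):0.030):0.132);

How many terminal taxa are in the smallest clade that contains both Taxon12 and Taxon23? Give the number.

The MRCA of Taxon12 and Taxon23 is the root, so the clade is the entire tree.
That clade contains 22 terminal taxa: Taxon10, Taxon12, Taxon20, Taxon23, Taxon24, Taxon31, Taxon39, Taxon42, Taxon44, Taxon48, Taxon5, Taxon51, Taxon54, Taxon57, Taxon6, Taxon60, Taxon62, Taxon64, Taxon68, Taxon7, Taxon71, Taxon8.

22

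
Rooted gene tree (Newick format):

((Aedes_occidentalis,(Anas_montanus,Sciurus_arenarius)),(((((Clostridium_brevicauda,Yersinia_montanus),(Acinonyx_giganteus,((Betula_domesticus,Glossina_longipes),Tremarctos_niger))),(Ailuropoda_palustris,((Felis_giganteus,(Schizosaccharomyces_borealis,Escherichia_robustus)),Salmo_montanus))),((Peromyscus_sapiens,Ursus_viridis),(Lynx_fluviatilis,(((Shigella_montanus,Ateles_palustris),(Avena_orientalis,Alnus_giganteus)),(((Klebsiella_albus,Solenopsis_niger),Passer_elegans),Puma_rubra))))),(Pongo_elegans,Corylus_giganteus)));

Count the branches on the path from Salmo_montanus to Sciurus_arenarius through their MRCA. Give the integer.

The MRCA of Salmo_montanus and Sciurus_arenarius is the root of the tree.
From Salmo_montanus up to that node: 6 branches. From Sciurus_arenarius up to the same node: 3 branches. Total: 6 + 3 = 9.

9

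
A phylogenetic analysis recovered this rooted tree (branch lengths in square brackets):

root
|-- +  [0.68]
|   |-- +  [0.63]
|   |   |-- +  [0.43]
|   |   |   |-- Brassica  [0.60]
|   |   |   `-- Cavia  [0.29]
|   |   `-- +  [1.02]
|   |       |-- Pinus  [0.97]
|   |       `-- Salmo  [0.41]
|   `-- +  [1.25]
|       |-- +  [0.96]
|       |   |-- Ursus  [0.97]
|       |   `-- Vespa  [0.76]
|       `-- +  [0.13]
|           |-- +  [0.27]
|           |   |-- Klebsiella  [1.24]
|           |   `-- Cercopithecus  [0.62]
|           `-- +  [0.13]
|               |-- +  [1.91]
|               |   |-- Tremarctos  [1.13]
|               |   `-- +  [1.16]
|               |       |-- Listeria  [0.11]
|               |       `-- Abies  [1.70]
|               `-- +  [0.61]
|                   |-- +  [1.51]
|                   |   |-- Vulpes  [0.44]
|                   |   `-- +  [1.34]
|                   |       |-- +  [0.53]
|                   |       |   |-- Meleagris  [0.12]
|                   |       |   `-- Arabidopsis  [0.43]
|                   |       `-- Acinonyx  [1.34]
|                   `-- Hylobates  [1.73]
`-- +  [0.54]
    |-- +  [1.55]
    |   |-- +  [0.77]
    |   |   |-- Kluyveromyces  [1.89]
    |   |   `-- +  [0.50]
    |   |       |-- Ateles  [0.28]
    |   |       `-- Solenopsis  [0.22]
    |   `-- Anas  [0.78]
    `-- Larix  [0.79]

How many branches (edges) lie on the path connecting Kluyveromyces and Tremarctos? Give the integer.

The MRCA of Kluyveromyces and Tremarctos is the root of the tree.
From Kluyveromyces up to that node: 4 branches. From Tremarctos up to the same node: 6 branches. Total: 4 + 6 = 10.

10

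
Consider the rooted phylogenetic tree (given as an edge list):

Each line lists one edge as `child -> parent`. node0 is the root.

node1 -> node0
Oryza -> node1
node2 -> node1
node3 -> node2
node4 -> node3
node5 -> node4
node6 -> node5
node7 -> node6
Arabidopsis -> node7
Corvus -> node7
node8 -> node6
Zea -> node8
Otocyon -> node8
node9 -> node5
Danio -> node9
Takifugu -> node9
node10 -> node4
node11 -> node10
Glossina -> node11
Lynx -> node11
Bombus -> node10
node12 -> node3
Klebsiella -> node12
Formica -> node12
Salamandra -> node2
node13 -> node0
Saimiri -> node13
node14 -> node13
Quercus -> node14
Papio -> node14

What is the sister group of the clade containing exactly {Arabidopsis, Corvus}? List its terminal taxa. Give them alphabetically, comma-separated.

Otocyon, Zea

The clade containing exactly {Arabidopsis, Corvus} attaches to the tree at the node subtending ((Arabidopsis,Corvus),(Zea,Otocyon)).
The other lineage descending from that same node — the sister group — is (Zea,Otocyon); its 2 tips in alphabetical order are the answer.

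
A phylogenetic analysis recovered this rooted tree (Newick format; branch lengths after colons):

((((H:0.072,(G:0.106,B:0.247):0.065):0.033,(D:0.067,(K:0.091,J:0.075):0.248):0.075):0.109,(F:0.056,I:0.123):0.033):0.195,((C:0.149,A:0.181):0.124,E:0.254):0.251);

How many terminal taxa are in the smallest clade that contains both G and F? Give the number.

The MRCA of G and F is the node subtending (((H,(G,B)),(D,(K,J))),(F,I)).
That clade contains 8 terminal taxa: B, D, F, G, H, I, J, K.

8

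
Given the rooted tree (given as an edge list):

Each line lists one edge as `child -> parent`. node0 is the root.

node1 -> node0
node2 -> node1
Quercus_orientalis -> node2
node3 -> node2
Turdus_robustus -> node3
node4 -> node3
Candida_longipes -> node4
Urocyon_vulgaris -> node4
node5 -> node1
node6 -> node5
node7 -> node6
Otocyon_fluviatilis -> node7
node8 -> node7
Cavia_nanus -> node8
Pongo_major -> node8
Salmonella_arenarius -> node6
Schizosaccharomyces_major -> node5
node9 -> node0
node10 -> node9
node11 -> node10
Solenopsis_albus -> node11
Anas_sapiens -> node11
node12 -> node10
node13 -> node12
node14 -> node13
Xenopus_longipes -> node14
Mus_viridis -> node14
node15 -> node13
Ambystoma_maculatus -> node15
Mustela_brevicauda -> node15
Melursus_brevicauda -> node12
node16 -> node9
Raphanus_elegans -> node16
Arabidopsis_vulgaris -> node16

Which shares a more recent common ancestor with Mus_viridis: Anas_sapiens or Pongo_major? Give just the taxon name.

Anas_sapiens

The MRCA of Mus_viridis and Anas_sapiens subtends ((Solenopsis_albus,Anas_sapiens),(((Xenopus_longipes,Mus_viridis),(Ambystoma_maculatus,Mustela_brevicauda)),Melursus_brevicauda)) (7 taxa).
The MRCA of Mus_viridis and Pongo_major is the root, subtending the entire tree (18 taxa).
The first is nested inside the second, so Mus_viridis shares a more recent common ancestor with Anas_sapiens.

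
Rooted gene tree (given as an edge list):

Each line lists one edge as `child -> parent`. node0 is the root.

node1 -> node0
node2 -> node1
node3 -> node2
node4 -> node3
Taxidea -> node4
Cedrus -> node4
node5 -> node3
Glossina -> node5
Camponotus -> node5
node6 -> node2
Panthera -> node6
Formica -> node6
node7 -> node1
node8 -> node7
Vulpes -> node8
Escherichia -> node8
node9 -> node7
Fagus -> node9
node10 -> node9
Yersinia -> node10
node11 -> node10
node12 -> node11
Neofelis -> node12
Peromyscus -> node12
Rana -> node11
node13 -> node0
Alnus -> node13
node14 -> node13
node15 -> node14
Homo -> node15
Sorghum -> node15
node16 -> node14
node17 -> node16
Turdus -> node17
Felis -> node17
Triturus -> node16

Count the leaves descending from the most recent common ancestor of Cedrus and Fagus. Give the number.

The MRCA of Cedrus and Fagus is the node subtending ((((Taxidea,Cedrus),(Glossina,Camponotus)),(Panthera,Formica)),((Vulpes,Escherichia),(Fagus,(Yersinia,((Neofelis,Peromyscus),Rana))))).
That clade contains 13 terminal taxa: Camponotus, Cedrus, Escherichia, Fagus, Formica, Glossina, Neofelis, Panthera, Peromyscus, Rana, Taxidea, Vulpes, Yersinia.

13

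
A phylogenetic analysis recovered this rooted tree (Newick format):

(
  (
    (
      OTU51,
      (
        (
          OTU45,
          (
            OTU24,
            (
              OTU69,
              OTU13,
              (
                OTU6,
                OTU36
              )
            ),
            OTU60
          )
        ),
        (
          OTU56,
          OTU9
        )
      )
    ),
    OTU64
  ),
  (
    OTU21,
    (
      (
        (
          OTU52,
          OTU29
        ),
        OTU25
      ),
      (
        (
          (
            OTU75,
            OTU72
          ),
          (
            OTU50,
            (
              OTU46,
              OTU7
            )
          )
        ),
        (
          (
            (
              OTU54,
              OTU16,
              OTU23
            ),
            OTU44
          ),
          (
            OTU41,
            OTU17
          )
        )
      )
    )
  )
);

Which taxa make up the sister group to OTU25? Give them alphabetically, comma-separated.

OTU29, OTU52

OTU25 attaches to the tree at the node subtending ((OTU52,OTU29),OTU25).
The other lineage descending from that same node — the sister group — is (OTU52,OTU29); its 2 tips in alphabetical order are the answer.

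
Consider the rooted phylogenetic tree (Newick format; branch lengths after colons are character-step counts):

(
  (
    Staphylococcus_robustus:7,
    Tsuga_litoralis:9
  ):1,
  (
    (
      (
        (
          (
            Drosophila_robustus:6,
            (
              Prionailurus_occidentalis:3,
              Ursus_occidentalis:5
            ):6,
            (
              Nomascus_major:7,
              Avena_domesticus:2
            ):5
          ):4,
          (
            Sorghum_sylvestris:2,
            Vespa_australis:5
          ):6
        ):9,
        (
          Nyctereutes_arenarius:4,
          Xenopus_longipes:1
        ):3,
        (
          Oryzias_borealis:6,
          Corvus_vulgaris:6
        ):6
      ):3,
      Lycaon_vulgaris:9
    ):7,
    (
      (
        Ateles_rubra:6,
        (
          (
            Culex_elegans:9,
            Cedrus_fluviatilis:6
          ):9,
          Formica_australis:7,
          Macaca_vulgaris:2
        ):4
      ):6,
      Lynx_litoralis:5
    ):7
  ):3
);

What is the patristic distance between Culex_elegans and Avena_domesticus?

The path runs Culex_elegans → … → MRCA → … → Avena_domesticus; the MRCA is the node subtending (((((Drosophila_robustus,(Prionailurus_occidentalis,Ursus_occidentalis),(Nomascus_major,Avena_domesticus)),(Sorghum_sylvestris,Vespa_australis)),(Nyctereutes_arenarius,Xenopus_longipes),(Oryzias_borealis,Corvus_vulgaris)),Lycaon_vulgaris),((Ateles_rubra,((Culex_elegans,Cedrus_fluviatilis),Formica_australis,Macaca_vulgaris)),Lynx_litoralis)).
Branch lengths along that path: 9 + 9 + 4 + 6 + 7 + 7 + 3 + 9 + 4 + 5 + 2 = 65.

65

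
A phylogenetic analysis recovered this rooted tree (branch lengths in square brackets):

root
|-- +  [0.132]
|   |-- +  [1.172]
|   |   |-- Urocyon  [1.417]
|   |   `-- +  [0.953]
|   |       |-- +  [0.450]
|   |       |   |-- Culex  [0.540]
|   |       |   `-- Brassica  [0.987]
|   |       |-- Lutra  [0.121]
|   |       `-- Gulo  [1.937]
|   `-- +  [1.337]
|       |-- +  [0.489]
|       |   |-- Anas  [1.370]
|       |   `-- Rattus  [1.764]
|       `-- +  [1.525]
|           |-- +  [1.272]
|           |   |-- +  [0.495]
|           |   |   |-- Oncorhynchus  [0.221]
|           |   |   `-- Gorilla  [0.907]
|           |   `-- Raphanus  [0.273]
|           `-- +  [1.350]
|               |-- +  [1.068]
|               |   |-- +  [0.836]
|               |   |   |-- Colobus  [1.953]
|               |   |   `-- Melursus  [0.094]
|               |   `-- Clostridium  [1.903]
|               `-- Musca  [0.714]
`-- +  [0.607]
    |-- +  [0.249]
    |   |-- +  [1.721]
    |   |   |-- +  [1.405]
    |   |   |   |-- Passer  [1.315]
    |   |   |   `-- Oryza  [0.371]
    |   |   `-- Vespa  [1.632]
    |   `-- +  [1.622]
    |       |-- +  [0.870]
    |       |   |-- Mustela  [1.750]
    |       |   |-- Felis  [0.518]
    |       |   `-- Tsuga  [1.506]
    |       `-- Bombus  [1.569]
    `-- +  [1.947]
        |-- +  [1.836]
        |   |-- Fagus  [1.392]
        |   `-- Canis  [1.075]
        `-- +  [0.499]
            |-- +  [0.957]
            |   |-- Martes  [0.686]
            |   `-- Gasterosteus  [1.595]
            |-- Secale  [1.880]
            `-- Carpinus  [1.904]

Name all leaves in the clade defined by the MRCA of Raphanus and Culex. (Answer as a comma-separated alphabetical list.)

Anas, Brassica, Clostridium, Colobus, Culex, Gorilla, Gulo, Lutra, Melursus, Musca, Oncorhynchus, Raphanus, Rattus, Urocyon

Tracing Raphanus: it sits inside ((Oncorhynchus,Gorilla),Raphanus).
Tracing Culex: it sits inside (Culex,Brassica).
The smallest clade enclosing both is ((Urocyon,((Culex,Brassica),Lutra,Gulo)),((Anas,Rattus),(((Oncorhynchus,Gorilla),Raphanus),(((Colobus,Melursus),Clostridium),Musca)))); the answer is its 14 terminal taxa in alphabetical order.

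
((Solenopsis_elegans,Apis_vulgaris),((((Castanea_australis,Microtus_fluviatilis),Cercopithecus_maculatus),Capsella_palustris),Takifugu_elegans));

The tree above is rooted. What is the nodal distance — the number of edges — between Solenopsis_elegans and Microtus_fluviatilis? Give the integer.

7

The MRCA of Solenopsis_elegans and Microtus_fluviatilis is the root of the tree.
From Solenopsis_elegans up to that node: 2 branches. From Microtus_fluviatilis up to the same node: 5 branches. Total: 2 + 5 = 7.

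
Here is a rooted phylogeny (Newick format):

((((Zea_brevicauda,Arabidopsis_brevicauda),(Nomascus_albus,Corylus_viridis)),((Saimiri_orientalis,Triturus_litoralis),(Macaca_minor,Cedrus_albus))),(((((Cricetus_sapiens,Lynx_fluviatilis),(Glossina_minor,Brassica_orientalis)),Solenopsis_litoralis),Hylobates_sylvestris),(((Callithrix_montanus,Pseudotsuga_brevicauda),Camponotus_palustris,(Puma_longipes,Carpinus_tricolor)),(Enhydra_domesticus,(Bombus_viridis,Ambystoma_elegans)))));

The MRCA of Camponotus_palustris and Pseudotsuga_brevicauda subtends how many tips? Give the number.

The MRCA of Camponotus_palustris and Pseudotsuga_brevicauda is the node subtending ((Callithrix_montanus,Pseudotsuga_brevicauda),Camponotus_palustris,(Puma_longipes,Carpinus_tricolor)).
That clade contains 5 terminal taxa: Callithrix_montanus, Camponotus_palustris, Carpinus_tricolor, Pseudotsuga_brevicauda, Puma_longipes.

5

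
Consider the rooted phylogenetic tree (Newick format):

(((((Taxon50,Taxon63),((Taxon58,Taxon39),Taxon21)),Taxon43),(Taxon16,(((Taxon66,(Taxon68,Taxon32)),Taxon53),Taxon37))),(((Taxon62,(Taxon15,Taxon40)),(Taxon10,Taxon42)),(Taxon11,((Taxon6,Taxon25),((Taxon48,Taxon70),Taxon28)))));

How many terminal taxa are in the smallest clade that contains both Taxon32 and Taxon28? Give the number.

23

The MRCA of Taxon32 and Taxon28 is the root, so the clade is the entire tree.
That clade contains 23 terminal taxa: Taxon10, Taxon11, Taxon15, Taxon16, Taxon21, Taxon25, Taxon28, Taxon32, Taxon37, Taxon39, Taxon40, Taxon42, Taxon43, Taxon48, Taxon50, Taxon53, Taxon58, Taxon6, Taxon62, Taxon63, Taxon66, Taxon68, Taxon70.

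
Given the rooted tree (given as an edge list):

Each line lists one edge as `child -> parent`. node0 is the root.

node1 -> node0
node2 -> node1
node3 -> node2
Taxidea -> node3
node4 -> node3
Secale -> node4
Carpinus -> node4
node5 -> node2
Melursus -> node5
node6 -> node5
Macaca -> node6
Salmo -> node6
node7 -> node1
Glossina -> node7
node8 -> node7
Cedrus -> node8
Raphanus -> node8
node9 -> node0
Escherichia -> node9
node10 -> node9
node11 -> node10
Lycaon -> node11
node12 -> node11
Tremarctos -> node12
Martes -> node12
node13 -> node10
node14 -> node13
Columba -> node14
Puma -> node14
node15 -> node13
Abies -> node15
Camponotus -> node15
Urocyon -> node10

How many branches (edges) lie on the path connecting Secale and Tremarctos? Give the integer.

The MRCA of Secale and Tremarctos is the root of the tree.
From Secale up to that node: 5 branches. From Tremarctos up to the same node: 5 branches. Total: 5 + 5 = 10.

10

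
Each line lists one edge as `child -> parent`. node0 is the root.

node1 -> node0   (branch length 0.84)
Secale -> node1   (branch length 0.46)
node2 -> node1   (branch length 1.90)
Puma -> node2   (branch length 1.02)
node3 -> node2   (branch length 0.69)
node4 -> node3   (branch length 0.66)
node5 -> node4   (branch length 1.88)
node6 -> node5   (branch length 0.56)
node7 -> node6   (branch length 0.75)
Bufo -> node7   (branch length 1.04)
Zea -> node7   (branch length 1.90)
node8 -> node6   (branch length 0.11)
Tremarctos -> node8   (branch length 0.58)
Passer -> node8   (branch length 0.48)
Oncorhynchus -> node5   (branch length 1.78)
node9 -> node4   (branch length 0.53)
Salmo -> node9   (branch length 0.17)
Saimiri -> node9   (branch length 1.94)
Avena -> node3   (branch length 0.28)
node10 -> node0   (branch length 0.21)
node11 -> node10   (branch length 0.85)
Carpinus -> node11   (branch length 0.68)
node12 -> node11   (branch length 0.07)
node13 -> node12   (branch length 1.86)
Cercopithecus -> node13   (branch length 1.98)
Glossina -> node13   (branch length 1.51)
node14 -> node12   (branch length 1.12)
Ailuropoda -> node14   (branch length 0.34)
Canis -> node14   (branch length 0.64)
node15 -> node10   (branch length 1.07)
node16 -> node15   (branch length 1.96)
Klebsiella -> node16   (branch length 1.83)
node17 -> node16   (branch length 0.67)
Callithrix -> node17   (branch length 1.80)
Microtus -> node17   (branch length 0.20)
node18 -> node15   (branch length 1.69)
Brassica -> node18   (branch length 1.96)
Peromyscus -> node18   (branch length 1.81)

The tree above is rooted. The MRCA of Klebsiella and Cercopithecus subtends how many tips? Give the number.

10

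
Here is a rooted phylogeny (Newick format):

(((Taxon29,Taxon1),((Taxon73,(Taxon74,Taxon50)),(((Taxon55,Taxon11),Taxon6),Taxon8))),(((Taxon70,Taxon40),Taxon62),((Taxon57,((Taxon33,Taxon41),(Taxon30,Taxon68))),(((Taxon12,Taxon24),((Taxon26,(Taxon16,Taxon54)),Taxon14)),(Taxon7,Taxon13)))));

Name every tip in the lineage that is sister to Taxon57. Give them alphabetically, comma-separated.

Taxon57 attaches to the tree at the node subtending (Taxon57,((Taxon33,Taxon41),(Taxon30,Taxon68))).
The other lineage descending from that same node — the sister group — is ((Taxon33,Taxon41),(Taxon30,Taxon68)); its 4 tips in alphabetical order are the answer.

Taxon30, Taxon33, Taxon41, Taxon68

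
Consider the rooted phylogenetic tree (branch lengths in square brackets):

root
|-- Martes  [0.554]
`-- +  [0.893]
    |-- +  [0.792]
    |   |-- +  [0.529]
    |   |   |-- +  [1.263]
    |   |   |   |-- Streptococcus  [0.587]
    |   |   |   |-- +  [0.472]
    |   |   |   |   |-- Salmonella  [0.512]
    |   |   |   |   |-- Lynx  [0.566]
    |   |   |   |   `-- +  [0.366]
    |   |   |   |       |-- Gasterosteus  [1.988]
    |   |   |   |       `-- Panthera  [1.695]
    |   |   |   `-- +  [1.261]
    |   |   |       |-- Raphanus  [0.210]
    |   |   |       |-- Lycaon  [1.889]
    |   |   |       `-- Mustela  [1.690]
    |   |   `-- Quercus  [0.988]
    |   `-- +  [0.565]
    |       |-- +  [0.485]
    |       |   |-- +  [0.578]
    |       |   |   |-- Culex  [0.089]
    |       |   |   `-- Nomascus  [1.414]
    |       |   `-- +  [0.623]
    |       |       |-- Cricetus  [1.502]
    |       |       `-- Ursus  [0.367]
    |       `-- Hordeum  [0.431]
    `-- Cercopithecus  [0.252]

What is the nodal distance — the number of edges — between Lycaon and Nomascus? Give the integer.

The MRCA of Lycaon and Nomascus is the node subtending (((Streptococcus,(Salmonella,Lynx,(Gasterosteus,Panthera)),(Raphanus,Lycaon,Mustela)),Quercus),(((Culex,Nomascus),(Cricetus,Ursus)),Hordeum)).
From Lycaon up to that node: 4 branches. From Nomascus up to the same node: 4 branches. Total: 4 + 4 = 8.

8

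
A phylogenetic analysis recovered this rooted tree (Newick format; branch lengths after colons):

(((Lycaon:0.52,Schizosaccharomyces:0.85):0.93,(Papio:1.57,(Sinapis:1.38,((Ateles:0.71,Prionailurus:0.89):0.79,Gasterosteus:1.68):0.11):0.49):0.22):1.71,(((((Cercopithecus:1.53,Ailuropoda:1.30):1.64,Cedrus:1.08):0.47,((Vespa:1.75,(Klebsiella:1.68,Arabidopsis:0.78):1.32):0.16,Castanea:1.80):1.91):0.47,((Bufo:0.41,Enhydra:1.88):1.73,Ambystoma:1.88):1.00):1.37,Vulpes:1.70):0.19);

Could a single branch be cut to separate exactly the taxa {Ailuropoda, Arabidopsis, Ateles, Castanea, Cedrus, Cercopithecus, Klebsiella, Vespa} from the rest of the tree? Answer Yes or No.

The MRCA of the listed taxa is the root, so the smallest clade containing them is the whole tree.
That clade also contains Ambystoma, Bufo, Enhydra, Gasterosteus, Lycaon, Papio, Prionailurus, Schizosaccharomyces, Sinapis, Vulpes, which are not in the proposed group, so the group is not monophyletic.

No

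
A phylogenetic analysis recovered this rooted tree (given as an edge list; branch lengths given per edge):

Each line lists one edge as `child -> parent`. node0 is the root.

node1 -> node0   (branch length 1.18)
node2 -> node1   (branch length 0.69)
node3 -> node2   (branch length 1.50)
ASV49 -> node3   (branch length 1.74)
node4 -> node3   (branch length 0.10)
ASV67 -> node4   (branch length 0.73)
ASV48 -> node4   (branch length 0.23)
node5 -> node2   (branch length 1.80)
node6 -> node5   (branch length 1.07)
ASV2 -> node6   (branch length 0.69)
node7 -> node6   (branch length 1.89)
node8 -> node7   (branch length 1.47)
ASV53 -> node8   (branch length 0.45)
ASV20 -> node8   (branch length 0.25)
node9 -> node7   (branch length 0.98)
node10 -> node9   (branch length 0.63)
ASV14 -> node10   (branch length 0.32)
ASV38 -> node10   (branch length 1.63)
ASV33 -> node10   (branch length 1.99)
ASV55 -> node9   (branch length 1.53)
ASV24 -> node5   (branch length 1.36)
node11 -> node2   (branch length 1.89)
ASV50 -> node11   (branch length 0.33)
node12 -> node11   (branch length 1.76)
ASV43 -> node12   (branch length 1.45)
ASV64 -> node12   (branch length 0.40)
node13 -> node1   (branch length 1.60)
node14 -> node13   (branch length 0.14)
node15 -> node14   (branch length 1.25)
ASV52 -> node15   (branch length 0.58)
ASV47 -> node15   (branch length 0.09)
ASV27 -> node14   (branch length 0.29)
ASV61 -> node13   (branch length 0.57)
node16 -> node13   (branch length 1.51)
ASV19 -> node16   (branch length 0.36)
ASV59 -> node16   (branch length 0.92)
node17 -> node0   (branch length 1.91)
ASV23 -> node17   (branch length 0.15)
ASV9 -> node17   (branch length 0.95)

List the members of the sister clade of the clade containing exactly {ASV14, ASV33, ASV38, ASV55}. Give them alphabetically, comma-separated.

ASV20, ASV53

The clade containing exactly {ASV14, ASV33, ASV38, ASV55} attaches to the tree at the node subtending ((ASV53,ASV20),((ASV14,ASV38,ASV33),ASV55)).
The other lineage descending from that same node — the sister group — is (ASV53,ASV20); its 2 tips in alphabetical order are the answer.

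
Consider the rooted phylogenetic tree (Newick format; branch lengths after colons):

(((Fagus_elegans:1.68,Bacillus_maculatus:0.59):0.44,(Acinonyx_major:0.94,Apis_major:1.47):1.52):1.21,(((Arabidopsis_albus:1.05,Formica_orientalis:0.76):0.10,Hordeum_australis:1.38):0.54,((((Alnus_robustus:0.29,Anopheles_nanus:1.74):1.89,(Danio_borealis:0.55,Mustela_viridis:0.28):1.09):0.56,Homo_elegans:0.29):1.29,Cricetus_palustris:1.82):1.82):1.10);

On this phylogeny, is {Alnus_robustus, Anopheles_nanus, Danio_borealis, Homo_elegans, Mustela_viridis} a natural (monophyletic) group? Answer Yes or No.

Yes

The most recent common ancestor of these taxa subtends (((Alnus_robustus,Anopheles_nanus),(Danio_borealis,Mustela_viridis)),Homo_elegans).
That clade has exactly 5 tips — every listed taxon and nothing else — so the group is monophyletic.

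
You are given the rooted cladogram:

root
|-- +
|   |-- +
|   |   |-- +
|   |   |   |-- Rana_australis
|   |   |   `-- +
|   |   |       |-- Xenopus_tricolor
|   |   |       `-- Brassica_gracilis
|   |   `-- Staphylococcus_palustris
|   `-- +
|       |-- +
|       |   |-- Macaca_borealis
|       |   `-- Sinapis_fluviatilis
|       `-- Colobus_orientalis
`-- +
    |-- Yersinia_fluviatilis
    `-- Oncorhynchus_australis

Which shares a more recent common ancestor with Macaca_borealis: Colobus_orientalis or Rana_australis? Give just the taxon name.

The MRCA of Macaca_borealis and Colobus_orientalis subtends ((Macaca_borealis,Sinapis_fluviatilis),Colobus_orientalis) (3 taxa).
The MRCA of Macaca_borealis and Rana_australis subtends (((Rana_australis,(Xenopus_tricolor,Brassica_gracilis)),Staphylococcus_palustris),((Macaca_borealis,Sinapis_fluviatilis),Colobus_orientalis)) (7 taxa).
The first is nested inside the second, so Macaca_borealis shares a more recent common ancestor with Colobus_orientalis.

Colobus_orientalis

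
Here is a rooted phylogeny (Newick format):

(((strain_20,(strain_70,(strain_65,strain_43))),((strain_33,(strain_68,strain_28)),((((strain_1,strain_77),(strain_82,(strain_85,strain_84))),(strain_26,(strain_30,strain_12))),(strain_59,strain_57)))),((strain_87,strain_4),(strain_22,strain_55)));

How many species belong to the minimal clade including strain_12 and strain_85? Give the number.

8

The MRCA of strain_12 and strain_85 is the node subtending (((strain_1,strain_77),(strain_82,(strain_85,strain_84))),(strain_26,(strain_30,strain_12))).
That clade contains 8 terminal taxa: strain_1, strain_12, strain_26, strain_30, strain_77, strain_82, strain_84, strain_85.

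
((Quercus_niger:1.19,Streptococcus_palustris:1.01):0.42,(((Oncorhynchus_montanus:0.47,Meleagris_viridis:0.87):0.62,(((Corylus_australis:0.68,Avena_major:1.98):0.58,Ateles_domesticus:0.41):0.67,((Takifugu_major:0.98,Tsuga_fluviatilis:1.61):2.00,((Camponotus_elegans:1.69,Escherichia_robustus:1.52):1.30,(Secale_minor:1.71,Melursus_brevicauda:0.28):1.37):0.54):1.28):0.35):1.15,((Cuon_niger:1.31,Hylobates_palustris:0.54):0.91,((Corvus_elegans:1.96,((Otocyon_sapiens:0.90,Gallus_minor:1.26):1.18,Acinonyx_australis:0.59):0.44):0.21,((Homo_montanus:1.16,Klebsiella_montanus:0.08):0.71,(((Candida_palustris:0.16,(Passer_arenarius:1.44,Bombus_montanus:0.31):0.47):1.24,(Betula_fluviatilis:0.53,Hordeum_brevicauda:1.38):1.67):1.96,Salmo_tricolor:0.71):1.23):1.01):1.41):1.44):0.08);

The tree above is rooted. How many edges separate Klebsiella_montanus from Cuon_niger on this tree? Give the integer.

6

The MRCA of Klebsiella_montanus and Cuon_niger is the node subtending ((Cuon_niger,Hylobates_palustris),((Corvus_elegans,((Otocyon_sapiens,Gallus_minor),Acinonyx_australis)),((Homo_montanus,Klebsiella_montanus),(((Candida_palustris,(Passer_arenarius,Bombus_montanus)),(Betula_fluviatilis,Hordeum_brevicauda)),Salmo_tricolor)))).
From Klebsiella_montanus up to that node: 4 branches. From Cuon_niger up to the same node: 2 branches. Total: 4 + 2 = 6.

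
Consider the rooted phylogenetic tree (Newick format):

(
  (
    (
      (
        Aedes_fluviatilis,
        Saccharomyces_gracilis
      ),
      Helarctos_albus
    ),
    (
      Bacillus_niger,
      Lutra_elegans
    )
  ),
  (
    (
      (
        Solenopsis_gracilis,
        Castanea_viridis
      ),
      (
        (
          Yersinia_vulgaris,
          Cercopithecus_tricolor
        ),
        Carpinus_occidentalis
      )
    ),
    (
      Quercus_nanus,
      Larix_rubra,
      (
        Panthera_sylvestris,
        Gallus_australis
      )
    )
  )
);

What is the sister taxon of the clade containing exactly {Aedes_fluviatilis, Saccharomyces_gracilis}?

Helarctos_albus

The clade containing exactly {Aedes_fluviatilis, Saccharomyces_gracilis} attaches to the tree at the node subtending ((Aedes_fluviatilis,Saccharomyces_gracilis),Helarctos_albus).
The other lineage descending from that same node — the sister group — is the single tip Helarctos_albus.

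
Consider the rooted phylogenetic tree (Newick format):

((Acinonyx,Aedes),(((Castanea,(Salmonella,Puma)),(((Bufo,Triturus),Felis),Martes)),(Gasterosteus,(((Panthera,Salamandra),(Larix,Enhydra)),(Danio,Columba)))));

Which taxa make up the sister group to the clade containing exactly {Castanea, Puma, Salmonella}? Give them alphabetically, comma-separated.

Bufo, Felis, Martes, Triturus

The clade containing exactly {Castanea, Puma, Salmonella} attaches to the tree at the node subtending ((Castanea,(Salmonella,Puma)),(((Bufo,Triturus),Felis),Martes)).
The other lineage descending from that same node — the sister group — is (((Bufo,Triturus),Felis),Martes); its 4 tips in alphabetical order are the answer.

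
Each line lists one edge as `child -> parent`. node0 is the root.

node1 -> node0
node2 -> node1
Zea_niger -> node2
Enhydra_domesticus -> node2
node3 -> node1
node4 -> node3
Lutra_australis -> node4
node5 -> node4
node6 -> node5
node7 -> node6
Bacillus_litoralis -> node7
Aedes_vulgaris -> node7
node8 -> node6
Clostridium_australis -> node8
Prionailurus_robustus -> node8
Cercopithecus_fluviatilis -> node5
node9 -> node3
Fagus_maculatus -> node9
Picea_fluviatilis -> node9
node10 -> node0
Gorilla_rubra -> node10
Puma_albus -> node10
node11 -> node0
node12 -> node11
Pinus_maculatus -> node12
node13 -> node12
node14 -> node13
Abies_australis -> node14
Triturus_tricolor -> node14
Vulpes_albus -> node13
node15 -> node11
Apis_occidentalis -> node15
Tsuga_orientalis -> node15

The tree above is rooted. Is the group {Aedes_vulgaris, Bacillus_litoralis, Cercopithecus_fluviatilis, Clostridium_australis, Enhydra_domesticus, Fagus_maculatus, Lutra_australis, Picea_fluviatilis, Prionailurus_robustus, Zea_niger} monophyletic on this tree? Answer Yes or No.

The most recent common ancestor of these taxa subtends ((Zea_niger,Enhydra_domesticus),((Lutra_australis,(((Bacillus_litoralis,Aedes_vulgaris),(Clostridium_australis,Prionailurus_robustus)),Cercopithecus_fluviatilis)),(Fagus_maculatus,Picea_fluviatilis))).
That clade has exactly 10 tips — every listed taxon and nothing else — so the group is monophyletic.

Yes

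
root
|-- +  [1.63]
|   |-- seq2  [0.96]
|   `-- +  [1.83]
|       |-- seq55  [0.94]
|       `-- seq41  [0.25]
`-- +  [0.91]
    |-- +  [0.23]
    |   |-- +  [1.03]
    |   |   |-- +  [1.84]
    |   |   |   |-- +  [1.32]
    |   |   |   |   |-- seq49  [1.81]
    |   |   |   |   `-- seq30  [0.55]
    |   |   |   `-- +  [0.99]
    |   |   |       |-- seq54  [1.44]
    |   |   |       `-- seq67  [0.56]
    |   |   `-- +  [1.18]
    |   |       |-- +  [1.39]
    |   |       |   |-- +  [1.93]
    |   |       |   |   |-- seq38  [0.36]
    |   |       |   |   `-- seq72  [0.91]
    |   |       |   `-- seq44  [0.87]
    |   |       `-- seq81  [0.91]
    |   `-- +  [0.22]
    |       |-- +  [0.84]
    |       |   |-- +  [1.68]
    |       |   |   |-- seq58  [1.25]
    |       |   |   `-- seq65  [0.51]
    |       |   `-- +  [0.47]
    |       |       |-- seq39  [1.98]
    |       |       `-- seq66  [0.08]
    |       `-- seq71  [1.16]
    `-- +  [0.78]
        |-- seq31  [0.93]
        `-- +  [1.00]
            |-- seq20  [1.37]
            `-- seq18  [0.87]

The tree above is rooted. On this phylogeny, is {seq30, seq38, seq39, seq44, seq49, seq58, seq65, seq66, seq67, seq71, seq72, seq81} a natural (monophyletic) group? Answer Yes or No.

The MRCA of the listed taxa subtends ((((seq49,seq30),(seq54,seq67)),(((seq38,seq72),seq44),seq81)),(((seq58,seq65),(seq39,seq66)),seq71)).
That clade also contains seq54, which is not in the proposed group, so the group is not monophyletic.

No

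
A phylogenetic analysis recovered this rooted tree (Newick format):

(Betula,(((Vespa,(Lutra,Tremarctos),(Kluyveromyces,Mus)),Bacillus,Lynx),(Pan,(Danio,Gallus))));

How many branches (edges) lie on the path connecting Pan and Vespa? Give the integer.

5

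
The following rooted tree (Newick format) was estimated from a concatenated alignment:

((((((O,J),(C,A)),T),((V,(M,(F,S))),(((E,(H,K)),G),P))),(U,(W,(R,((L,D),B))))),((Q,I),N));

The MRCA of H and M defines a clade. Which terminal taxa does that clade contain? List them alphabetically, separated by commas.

E, F, G, H, K, M, P, S, V

Tracing H: it sits inside (H,K).
Tracing M: it sits inside (M,(F,S)).
The smallest clade enclosing both is ((V,(M,(F,S))),(((E,(H,K)),G),P)); the answer is its 9 terminal taxa in alphabetical order.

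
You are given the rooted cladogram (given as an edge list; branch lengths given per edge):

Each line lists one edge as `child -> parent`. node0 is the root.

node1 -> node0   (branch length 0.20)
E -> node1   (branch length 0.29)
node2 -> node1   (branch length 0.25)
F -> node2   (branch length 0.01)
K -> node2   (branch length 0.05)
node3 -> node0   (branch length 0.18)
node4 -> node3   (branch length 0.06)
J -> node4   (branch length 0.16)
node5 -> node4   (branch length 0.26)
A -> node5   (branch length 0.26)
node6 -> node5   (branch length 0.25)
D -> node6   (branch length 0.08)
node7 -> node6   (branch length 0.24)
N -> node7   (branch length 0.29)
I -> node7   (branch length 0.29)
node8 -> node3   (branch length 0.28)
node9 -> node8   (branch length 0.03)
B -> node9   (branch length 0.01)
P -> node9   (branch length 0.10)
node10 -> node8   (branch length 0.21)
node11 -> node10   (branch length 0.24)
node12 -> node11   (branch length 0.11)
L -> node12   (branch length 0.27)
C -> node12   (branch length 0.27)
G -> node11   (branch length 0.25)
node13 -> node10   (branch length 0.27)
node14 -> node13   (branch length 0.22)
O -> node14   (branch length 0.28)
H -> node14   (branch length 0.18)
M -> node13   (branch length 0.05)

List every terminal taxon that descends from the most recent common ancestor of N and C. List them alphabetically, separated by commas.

A, B, C, D, G, H, I, J, L, M, N, O, P

Tracing N: it sits inside (N,I).
Tracing C: it sits inside (L,C).
The smallest clade enclosing both is ((J,(A,(D,(N,I)))),((B,P),(((L,C),G),((O,H),M)))); the answer is its 13 terminal taxa in alphabetical order.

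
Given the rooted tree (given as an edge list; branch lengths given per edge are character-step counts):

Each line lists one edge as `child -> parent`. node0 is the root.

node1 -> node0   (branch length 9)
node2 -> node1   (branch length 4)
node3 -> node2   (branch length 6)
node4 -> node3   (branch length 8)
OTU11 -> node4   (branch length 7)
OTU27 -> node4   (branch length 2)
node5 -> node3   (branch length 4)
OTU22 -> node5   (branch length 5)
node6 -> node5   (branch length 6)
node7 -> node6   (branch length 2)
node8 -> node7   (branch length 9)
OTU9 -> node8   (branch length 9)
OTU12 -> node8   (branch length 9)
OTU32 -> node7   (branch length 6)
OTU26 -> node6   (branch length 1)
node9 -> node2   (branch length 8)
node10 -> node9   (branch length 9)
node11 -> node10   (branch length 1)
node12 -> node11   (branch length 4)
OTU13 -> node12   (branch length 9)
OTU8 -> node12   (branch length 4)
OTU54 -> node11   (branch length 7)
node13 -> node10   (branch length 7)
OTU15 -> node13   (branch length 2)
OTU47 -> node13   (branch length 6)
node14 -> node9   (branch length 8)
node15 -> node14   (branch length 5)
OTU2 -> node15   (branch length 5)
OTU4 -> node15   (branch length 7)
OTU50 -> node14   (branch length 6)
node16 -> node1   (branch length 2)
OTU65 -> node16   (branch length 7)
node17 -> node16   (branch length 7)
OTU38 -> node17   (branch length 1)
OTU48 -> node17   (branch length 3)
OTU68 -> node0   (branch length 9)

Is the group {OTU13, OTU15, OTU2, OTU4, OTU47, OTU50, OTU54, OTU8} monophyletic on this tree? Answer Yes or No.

Yes

The most recent common ancestor of these taxa subtends ((((OTU13,OTU8),OTU54),(OTU15,OTU47)),((OTU2,OTU4),OTU50)).
That clade has exactly 8 tips — every listed taxon and nothing else — so the group is monophyletic.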